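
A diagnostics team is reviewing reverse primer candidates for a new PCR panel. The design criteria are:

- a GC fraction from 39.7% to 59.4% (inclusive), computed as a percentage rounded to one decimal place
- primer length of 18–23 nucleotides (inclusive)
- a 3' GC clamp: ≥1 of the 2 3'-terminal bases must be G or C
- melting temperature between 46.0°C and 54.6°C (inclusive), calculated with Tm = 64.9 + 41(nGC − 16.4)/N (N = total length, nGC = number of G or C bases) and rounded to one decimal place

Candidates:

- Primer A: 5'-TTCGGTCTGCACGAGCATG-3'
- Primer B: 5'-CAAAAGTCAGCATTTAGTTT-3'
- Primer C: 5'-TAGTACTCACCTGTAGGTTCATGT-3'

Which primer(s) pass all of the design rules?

Primer A (19 nt, A=3 T=5 G=6 C=5): GC 11/19 = 57.9% ✓; length 19 ✓; 3' end TG has 1 G/C ✓; Tm = 64.9 + 41·(11 − 16.4)/19 = 53.2°C ✓ — passes.
Primer B (20 nt, A=7 T=7 G=3 C=3): GC 6/20 = 30.0%, outside 39.7–59.4% ✗; length 20 ✓; 3' end TT has 0 G/C, need ≥1 ✗; Tm = 64.9 + 41·(6 − 16.4)/20 = 43.6°C, outside 46.0–54.6°C ✗ — fails.
Primer C (24 nt, A=5 T=9 G=5 C=5): GC 10/24 = 41.7% ✓; length 24, outside 18–23 ✗; 3' end GT has 1 G/C ✓; Tm = 64.9 + 41·(10 − 16.4)/24 = 54.0°C ✓ — fails.

Primer A only.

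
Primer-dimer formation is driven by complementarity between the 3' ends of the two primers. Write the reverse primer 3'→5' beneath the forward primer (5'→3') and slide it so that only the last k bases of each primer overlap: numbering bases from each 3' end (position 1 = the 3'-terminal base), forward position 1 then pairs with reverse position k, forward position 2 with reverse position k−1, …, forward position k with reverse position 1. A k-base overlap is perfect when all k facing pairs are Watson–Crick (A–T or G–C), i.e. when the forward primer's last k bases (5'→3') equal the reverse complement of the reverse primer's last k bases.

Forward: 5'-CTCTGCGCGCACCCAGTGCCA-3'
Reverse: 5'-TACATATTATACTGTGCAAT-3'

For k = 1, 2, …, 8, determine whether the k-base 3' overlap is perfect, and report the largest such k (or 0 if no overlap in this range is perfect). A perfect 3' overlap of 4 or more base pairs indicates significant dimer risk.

Last 8 bases (5'→3') — forward …CAGTGCCA, reverse …TGTGCAAT.
Reverse complement of the reverse primer's last 8 bases: ATTGCACA; its first k bases are the reverse complement of the reverse primer's last k bases, so a perfect k-base overlap needs the forward primer's last k bases to equal them.
Comparing (forward last k vs required): k=1: A vs A ✓; k=2: CA vs AT ✗; k=3: CCA vs ATT ✗; k=4: GCCA vs ATTG ✗; k=5: TGCCA vs ATTGC ✗; k=6: GTGCCA vs ATTGCA ✗; k=7: AGTGCCA vs ATTGCAC ✗; k=8: CAGTGCCA vs ATTGCACA ✗.
Only k = 1 is perfect, so the longest perfect 3' overlap is 1.

Longest perfect overlap: 1 complementary base pair; below the dimer-risk threshold (threshold 4).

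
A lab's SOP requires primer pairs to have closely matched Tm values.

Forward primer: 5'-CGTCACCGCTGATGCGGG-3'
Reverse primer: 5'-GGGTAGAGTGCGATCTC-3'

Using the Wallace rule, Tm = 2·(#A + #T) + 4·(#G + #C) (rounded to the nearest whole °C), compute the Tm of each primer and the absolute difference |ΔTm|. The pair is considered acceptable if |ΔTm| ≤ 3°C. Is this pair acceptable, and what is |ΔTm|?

|ΔTm| = 8°C; the pair is not acceptable.

Forward: A=2 T=3 G=7 C=6 → Tm = 2·5 + 4·13 = 62°C.
Reverse: A=3 T=4 G=7 C=3 → Tm = 2·7 + 4·10 = 54°C.
|ΔTm| = |62 − 54| = 8°C, > 3°C.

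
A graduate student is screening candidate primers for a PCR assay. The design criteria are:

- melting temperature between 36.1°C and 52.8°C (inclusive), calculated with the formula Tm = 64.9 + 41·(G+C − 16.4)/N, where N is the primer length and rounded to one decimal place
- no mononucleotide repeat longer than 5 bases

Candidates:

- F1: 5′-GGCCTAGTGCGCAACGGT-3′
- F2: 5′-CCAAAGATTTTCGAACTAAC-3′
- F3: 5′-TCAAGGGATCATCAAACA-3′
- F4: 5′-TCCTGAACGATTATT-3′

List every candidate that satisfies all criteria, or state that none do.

F1 (18 nt, A=3 T=3 G=7 C=5): Tm = 64.9 + 41·(12 − 16.4)/18 = 54.9°C, outside 36.1–52.8°C ✗; longest run = 2 ✓ — fails.
F2 (20 nt, A=8 T=5 G=2 C=5): Tm = 64.9 + 41·(7 − 16.4)/20 = 45.6°C ✓; longest run = 4 ✓ — passes.
F3 (18 nt, A=8 T=3 G=3 C=4): Tm = 64.9 + 41·(7 − 16.4)/18 = 43.5°C ✓; longest run = 3 ✓ — passes.
F4 (15 nt, A=4 T=6 G=2 C=3): Tm = 64.9 + 41·(5 − 16.4)/15 = 33.7°C, outside 36.1–52.8°C ✗; longest run = 2 ✓ — fails.

F2 and F3.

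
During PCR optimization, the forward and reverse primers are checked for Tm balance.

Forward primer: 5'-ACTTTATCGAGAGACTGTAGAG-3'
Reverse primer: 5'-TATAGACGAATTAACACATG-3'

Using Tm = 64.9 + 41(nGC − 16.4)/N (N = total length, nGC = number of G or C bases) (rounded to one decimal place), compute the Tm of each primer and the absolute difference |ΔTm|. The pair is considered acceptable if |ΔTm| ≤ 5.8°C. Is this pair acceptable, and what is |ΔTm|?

|ΔTm| = 7.5°C; the pair is not acceptable.

Forward: G+C = 9, N = 22 → Tm = 64.9 + 41·(9 − 16.4)/22 = 51.1°C.
Reverse: G+C = 6, N = 20 → Tm = 64.9 + 41·(6 − 16.4)/20 = 43.6°C.
|ΔTm| = |51.1 − 43.6| = 7.5°C, > 5.8°C.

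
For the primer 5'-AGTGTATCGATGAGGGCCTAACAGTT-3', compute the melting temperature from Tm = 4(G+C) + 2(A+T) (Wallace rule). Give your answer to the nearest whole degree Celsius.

Base counts: A=7, T=7, G=8, C=4 (length 26).
Tm = 2·(7+7) + 4·(8+4) = 2·14 + 4·12 = 28 + 48 = 76°C.

76°C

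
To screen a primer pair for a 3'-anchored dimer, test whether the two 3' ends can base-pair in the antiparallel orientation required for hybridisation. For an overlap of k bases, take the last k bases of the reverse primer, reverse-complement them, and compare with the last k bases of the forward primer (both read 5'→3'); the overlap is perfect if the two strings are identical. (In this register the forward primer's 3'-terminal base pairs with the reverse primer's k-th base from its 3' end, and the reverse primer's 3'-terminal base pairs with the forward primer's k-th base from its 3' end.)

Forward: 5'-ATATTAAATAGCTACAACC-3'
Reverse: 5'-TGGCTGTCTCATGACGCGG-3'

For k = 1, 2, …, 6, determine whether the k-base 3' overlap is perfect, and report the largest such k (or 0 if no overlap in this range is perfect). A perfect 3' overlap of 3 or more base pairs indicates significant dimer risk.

Last 6 bases (5'→3') — forward …ACAACC, reverse …ACGCGG.
Reverse complement of the reverse primer's last 6 bases: CCGCGT; its first k bases are the reverse complement of the reverse primer's last k bases, so a perfect k-base overlap needs the forward primer's last k bases to equal them.
Comparing (forward last k vs required): k=1: C vs C ✓; k=2: CC vs CC ✓; k=3: ACC vs CCG ✗; k=4: AACC vs CCGC ✗; k=5: CAACC vs CCGCG ✗; k=6: ACAACC vs CCGCGT ✗.
Perfect overlaps at k = 1, 2; the largest is 2.

Longest perfect overlap: 2 complementary base pairs; below the dimer-risk threshold (threshold 3).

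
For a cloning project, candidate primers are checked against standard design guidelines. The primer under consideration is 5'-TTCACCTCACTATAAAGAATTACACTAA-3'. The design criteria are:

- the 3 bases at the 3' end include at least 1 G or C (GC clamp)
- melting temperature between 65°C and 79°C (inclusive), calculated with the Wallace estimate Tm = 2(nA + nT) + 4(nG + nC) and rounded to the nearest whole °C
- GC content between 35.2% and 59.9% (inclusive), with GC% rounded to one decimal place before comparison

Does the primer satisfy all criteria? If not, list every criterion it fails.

Fails: GC clamp, GC content.

Base counts: A=12, T=8, G=1, C=7 (length 28).
GC clamp: 3' end TAA has 0 G/C, need ≥1 ✗
Tm: Tm = 2·20 + 4·8 = 72°C ✓
GC content: GC 8/28 = 28.6%, outside 35.2–59.9% ✗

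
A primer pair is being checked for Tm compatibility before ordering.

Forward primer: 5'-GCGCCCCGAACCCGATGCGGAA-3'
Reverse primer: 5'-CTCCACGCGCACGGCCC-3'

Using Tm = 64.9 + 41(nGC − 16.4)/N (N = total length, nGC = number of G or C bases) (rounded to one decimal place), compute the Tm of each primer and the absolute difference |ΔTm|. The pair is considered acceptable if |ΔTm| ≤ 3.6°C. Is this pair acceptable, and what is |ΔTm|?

Forward: G+C = 16, N = 22 → Tm = 64.9 + 41·(16 − 16.4)/22 = 64.2°C.
Reverse: G+C = 14, N = 17 → Tm = 64.9 + 41·(14 − 16.4)/17 = 59.1°C.
|ΔTm| = |64.2 − 59.1| = 5.1°C, > 3.6°C.

|ΔTm| = 5.1°C; the pair is not acceptable.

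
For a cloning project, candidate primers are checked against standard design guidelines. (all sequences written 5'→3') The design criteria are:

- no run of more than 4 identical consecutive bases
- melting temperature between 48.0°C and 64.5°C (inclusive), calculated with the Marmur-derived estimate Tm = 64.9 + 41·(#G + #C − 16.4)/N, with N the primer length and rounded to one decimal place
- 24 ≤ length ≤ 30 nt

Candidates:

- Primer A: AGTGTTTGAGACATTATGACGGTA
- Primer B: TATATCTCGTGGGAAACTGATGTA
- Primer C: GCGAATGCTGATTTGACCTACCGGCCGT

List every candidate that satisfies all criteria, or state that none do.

Primer A, Primer B and Primer C.

Primer A (24 nt, A=7 T=8 G=7 C=2): longest run = 3 ✓; Tm = 64.9 + 41·(9 − 16.4)/24 = 52.3°C ✓; length 24 ✓ — passes.
Primer B (24 nt, A=7 T=8 G=6 C=3): longest run = 3 ✓; Tm = 64.9 + 41·(9 − 16.4)/24 = 52.3°C ✓; length 24 ✓ — passes.
Primer C (28 nt, A=5 T=7 G=8 C=8): longest run = 3 ✓; Tm = 64.9 + 41·(16 − 16.4)/28 = 64.3°C ✓; length 28 ✓ — passes.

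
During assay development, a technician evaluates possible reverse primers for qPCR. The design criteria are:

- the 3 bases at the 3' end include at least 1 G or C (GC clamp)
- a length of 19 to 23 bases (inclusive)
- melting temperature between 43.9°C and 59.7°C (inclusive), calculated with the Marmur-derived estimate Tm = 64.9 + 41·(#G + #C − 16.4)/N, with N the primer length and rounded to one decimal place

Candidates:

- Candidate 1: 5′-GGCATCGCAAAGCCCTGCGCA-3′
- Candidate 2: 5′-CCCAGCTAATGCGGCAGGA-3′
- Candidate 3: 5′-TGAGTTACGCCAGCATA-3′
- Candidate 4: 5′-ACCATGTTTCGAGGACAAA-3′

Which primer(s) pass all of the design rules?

Candidate 1 (21 nt, A=5 T=2 G=6 C=8): 3' end GCA has 2 G/C ✓; length 21 ✓; Tm = 64.9 + 41·(14 − 16.4)/21 = 60.2°C, outside 43.9–59.7°C ✗ — fails.
Candidate 2 (19 nt, A=5 T=2 G=6 C=6): 3' end GGA has 2 G/C ✓; length 19 ✓; Tm = 64.9 + 41·(12 − 16.4)/19 = 55.4°C ✓ — passes.
Candidate 3 (17 nt, A=5 T=4 G=4 C=4): 3' end ATA has 0 G/C, need ≥1 ✗; length 17, outside 19–23 ✗; Tm = 64.9 + 41·(8 − 16.4)/17 = 44.6°C ✓ — fails.
Candidate 4 (19 nt, A=7 T=4 G=4 C=4): 3' end AAA has 0 G/C, need ≥1 ✗; length 19 ✓; Tm = 64.9 + 41·(8 − 16.4)/19 = 46.8°C ✓ — fails.

Candidate 2 only.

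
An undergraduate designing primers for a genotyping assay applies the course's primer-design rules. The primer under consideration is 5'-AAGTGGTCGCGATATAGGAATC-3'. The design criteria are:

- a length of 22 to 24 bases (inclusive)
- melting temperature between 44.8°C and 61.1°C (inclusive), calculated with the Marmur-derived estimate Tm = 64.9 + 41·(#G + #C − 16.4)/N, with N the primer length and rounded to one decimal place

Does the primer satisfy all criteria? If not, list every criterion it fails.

Meets all criteria.

Base counts: A=7, T=5, G=7, C=3 (length 22).
length: length 22 ✓
Tm: Tm = 64.9 + 41·(10 − 16.4)/22 = 53.0°C ✓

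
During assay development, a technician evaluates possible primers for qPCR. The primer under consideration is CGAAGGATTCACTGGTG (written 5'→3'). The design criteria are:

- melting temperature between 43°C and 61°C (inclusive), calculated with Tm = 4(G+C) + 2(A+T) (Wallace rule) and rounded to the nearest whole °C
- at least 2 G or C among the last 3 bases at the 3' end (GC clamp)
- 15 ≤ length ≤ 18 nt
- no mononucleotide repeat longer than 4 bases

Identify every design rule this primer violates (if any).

Meets all criteria.

Base counts: A=4, T=4, G=6, C=3 (length 17).
Tm: Tm = 2·8 + 4·9 = 52°C ✓
GC clamp: 3' end GTG has 2 G/C ✓
length: length 17 ✓
homopolymer run: longest run = 2 ✓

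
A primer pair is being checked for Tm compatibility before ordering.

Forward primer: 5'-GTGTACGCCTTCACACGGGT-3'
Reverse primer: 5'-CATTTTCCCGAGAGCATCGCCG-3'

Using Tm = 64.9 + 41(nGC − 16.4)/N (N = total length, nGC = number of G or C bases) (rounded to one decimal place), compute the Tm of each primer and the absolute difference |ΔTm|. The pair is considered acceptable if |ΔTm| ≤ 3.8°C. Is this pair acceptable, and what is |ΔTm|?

|ΔTm| = 2.7°C; the pair is acceptable.

Forward: G+C = 12, N = 20 → Tm = 64.9 + 41·(12 − 16.4)/20 = 55.9°C.
Reverse: G+C = 13, N = 22 → Tm = 64.9 + 41·(13 − 16.4)/22 = 58.6°C.
|ΔTm| = |55.9 − 58.6| = 2.7°C, ≤ 3.8°C.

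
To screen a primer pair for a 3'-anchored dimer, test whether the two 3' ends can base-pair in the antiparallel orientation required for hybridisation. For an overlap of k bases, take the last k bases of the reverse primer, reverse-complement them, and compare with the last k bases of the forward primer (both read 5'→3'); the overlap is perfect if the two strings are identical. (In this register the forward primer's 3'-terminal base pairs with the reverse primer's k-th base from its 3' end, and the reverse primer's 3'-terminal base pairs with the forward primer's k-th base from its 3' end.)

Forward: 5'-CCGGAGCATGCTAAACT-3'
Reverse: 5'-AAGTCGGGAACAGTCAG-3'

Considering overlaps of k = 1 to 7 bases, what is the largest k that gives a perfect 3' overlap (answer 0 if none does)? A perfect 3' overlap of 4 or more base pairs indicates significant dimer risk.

Longest perfect overlap: 2 complementary base pairs; below the dimer-risk threshold (threshold 4).

Last 7 bases (5'→3') — forward …CTAAACT, reverse …CAGTCAG.
Reverse complement of the reverse primer's last 7 bases: CTGACTG; its first k bases are the reverse complement of the reverse primer's last k bases, so a perfect k-base overlap needs the forward primer's last k bases to equal them.
Comparing (forward last k vs required): k=1: T vs C ✗; k=2: CT vs CT ✓; k=3: ACT vs CTG ✗; k=4: AACT vs CTGA ✗; k=5: AAACT vs CTGAC ✗; k=6: TAAACT vs CTGACT ✗; k=7: CTAAACT vs CTGACTG ✗.
Only k = 2 is perfect, so the longest perfect 3' overlap is 2.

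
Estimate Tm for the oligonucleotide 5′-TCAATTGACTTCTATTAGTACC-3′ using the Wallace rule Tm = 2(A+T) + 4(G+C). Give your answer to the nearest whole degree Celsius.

Base counts: A=6, T=9, G=2, C=5 (length 22).
Tm = 2·(6+9) + 4·(2+5) = 2·15 + 4·7 = 30 + 28 = 58°C.

58°C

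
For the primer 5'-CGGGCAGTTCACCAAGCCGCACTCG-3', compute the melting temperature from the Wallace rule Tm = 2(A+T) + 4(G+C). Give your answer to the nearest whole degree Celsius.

84°C

Base counts: A=5, T=3, G=7, C=10 (length 25).
Tm = 2·(5+3) + 4·(7+10) = 2·8 + 4·17 = 16 + 68 = 84°C.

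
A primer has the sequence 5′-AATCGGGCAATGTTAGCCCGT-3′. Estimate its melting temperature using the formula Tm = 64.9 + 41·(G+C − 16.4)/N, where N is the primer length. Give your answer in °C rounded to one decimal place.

Base counts: A=5, T=5, G=6, C=5; G+C = 11, N = 21.
Tm = 64.9 + 41·(11 − 16.4)/21 = 64.9 + -221.40/21 = 54.4°C.

54.4°C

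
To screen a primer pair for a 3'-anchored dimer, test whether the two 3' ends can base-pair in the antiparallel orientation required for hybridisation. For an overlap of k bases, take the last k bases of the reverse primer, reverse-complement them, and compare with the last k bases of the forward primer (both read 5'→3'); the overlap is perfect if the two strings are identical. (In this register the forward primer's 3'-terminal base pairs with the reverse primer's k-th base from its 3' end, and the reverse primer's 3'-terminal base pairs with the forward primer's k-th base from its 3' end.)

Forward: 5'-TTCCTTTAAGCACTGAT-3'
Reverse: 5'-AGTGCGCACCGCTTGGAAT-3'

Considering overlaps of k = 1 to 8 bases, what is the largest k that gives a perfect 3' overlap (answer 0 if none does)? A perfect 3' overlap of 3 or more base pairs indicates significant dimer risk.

Last 8 bases (5'→3') — forward …GCACTGAT, reverse …CTTGGAAT.
Reverse complement of the reverse primer's last 8 bases: ATTCCAAG; its first k bases are the reverse complement of the reverse primer's last k bases, so a perfect k-base overlap needs the forward primer's last k bases to equal them.
Comparing (forward last k vs required): k=1: T vs A ✗; k=2: AT vs AT ✓; k=3: GAT vs ATT ✗; k=4: TGAT vs ATTC ✗; k=5: CTGAT vs ATTCC ✗; k=6: ACTGAT vs ATTCCA ✗; k=7: CACTGAT vs ATTCCAA ✗; k=8: GCACTGAT vs ATTCCAAG ✗.
Only k = 2 is perfect, so the longest perfect 3' overlap is 2.

Longest perfect overlap: 2 complementary base pairs; below the dimer-risk threshold (threshold 3).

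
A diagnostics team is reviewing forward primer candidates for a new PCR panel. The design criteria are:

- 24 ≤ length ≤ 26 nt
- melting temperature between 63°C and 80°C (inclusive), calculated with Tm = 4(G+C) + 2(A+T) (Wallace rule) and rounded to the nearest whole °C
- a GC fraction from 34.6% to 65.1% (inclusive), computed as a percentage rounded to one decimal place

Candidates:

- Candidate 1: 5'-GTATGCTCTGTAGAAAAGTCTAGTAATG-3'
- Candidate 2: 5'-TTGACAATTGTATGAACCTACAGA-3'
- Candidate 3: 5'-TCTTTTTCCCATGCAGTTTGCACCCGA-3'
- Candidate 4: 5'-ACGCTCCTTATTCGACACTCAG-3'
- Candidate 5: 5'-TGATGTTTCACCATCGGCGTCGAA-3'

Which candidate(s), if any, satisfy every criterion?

Candidate 5 only.

Candidate 1 (28 nt, A=9 T=9 G=7 C=3): length 28, outside 24–26 ✗; Tm = 2·18 + 4·10 = 76°C ✓; GC 10/28 = 35.7% ✓ — fails.
Candidate 2 (24 nt, A=9 T=7 G=4 C=4): length 24 ✓; Tm = 2·16 + 4·8 = 64°C ✓; GC 8/24 = 33.3%, outside 34.6–65.1% ✗ — fails.
Candidate 3 (27 nt, A=4 T=10 G=4 C=9): length 27, outside 24–26 ✗; Tm = 2·14 + 4·13 = 80°C ✓; GC 13/27 = 48.1% ✓ — fails.
Candidate 4 (22 nt, A=5 T=6 G=3 C=8): length 22, outside 24–26 ✗; Tm = 2·11 + 4·11 = 66°C ✓; GC 11/22 = 50.0% ✓ — fails.
Candidate 5 (24 nt, A=5 T=7 G=6 C=6): length 24 ✓; Tm = 2·12 + 4·12 = 72°C ✓; GC 12/24 = 50.0% ✓ — passes.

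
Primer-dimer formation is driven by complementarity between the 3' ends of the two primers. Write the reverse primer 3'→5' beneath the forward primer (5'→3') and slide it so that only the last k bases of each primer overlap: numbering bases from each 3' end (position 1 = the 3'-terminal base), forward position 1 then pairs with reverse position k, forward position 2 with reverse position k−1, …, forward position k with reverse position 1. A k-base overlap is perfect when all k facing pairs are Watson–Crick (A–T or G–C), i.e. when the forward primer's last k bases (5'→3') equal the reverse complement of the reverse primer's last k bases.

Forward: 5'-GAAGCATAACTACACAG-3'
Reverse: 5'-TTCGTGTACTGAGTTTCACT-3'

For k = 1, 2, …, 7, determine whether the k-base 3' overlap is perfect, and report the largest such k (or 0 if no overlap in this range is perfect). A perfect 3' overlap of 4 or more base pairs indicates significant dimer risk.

Last 7 bases (5'→3') — forward …TACACAG, reverse …TTTCACT.
Reverse complement of the reverse primer's last 7 bases: AGTGAAA; its first k bases are the reverse complement of the reverse primer's last k bases, so a perfect k-base overlap needs the forward primer's last k bases to equal them.
Comparing (forward last k vs required): k=1: G vs A ✗; k=2: AG vs AG ✓; k=3: CAG vs AGT ✗; k=4: ACAG vs AGTG ✗; k=5: CACAG vs AGTGA ✗; k=6: ACACAG vs AGTGAA ✗; k=7: TACACAG vs AGTGAAA ✗.
Only k = 2 is perfect, so the longest perfect 3' overlap is 2.

Longest perfect overlap: 2 complementary base pairs; below the dimer-risk threshold (threshold 4).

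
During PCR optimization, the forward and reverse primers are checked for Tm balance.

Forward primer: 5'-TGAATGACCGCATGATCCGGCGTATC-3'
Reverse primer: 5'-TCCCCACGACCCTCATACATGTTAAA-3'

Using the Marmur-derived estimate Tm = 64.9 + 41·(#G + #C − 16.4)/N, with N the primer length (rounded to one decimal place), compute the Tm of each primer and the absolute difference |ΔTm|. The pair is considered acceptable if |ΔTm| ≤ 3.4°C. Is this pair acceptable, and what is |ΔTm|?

Forward: G+C = 14, N = 26 → Tm = 64.9 + 41·(14 − 16.4)/26 = 61.1°C.
Reverse: G+C = 12, N = 26 → Tm = 64.9 + 41·(12 − 16.4)/26 = 58.0°C.
|ΔTm| = |61.1 − 58.0| = 3.1°C, ≤ 3.4°C.

|ΔTm| = 3.1°C; the pair is acceptable.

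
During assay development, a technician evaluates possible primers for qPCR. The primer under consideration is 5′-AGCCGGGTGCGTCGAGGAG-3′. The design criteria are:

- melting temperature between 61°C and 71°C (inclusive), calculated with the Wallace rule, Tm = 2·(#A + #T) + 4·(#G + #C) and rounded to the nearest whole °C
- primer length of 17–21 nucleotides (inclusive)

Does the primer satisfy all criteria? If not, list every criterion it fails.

Meets all criteria.

Base counts: A=3, T=2, G=10, C=4 (length 19).
Tm: Tm = 2·5 + 4·14 = 66°C ✓
length: length 19 ✓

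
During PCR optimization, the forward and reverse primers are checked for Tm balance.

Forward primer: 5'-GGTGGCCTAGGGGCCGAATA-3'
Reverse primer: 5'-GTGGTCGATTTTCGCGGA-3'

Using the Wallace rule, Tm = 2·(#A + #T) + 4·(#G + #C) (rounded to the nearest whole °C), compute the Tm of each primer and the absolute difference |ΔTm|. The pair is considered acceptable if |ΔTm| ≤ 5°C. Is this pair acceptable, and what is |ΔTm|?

|ΔTm| = 10°C; the pair is not acceptable.

Forward: A=4 T=3 G=9 C=4 → Tm = 2·7 + 4·13 = 66°C.
Reverse: A=2 T=6 G=7 C=3 → Tm = 2·8 + 4·10 = 56°C.
|ΔTm| = |66 − 56| = 10°C, > 5°C.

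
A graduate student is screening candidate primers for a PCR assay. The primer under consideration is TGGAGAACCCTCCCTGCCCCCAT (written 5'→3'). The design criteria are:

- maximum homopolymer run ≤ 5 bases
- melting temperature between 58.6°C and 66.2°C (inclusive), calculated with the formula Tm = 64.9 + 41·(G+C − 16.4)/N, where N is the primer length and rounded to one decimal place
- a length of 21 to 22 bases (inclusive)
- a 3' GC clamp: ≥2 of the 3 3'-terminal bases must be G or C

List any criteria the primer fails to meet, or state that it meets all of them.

Base counts: A=4, T=4, G=4, C=11 (length 23).
homopolymer run: longest run = 5 ✓
Tm: Tm = 64.9 + 41·(15 − 16.4)/23 = 62.4°C ✓
length: length 23, outside 21–22 ✗
GC clamp: 3' end CAT has 1 G/C, need ≥2 ✗

Fails: length, GC clamp.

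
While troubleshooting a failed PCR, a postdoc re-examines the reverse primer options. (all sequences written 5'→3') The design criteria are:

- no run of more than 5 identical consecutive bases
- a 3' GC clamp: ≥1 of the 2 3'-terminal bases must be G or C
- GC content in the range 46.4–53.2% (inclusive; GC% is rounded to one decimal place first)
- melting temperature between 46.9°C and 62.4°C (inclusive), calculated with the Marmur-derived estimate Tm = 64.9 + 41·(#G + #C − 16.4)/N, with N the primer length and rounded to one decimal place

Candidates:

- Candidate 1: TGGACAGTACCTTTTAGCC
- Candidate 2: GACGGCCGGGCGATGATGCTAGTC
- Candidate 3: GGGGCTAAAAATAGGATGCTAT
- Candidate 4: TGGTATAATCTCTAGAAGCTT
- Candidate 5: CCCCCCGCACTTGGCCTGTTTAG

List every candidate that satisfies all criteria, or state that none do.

Candidate 1 (19 nt, A=4 T=6 G=4 C=5): longest run = 4 ✓; 3' end CC has 2 G/C ✓; GC 9/19 = 47.4% ✓; Tm = 64.9 + 41·(9 − 16.4)/19 = 48.9°C ✓ — passes.
Candidate 2 (24 nt, A=4 T=4 G=10 C=6): longest run = 3 ✓; 3' end TC has 1 G/C ✓; GC 16/24 = 66.7%, outside 46.4–53.2% ✗; Tm = 64.9 + 41·(16 − 16.4)/24 = 64.2°C, outside 46.9–62.4°C ✗ — fails.
Candidate 3 (22 nt, A=8 T=5 G=7 C=2): longest run = 5 ✓; 3' end AT has 0 G/C, need ≥1 ✗; GC 9/22 = 40.9%, outside 46.4–53.2% ✗; Tm = 64.9 + 41·(9 − 16.4)/22 = 51.1°C ✓ — fails.
Candidate 4 (21 nt, A=6 T=8 G=4 C=3): longest run = 2 ✓; 3' end TT has 0 G/C, need ≥1 ✗; GC 7/21 = 33.3%, outside 46.4–53.2% ✗; Tm = 64.9 + 41·(7 − 16.4)/21 = 46.5°C, outside 46.9–62.4°C ✗ — fails.
Candidate 5 (23 nt, A=2 T=6 G=5 C=10): longest run = 6, exceeds 5 ✗; 3' end AG has 1 G/C ✓; GC 15/23 = 65.2%, outside 46.4–53.2% ✗; Tm = 64.9 + 41·(15 − 16.4)/23 = 62.4°C ✓ — fails.

Candidate 1 only.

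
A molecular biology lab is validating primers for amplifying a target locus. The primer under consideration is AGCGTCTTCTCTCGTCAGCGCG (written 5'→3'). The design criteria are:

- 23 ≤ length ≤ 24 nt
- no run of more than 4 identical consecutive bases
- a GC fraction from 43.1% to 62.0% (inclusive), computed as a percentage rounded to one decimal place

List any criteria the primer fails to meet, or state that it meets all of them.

Fails: length, GC content.

Base counts: A=2, T=6, G=6, C=8 (length 22).
length: length 22, outside 23–24 ✗
homopolymer run: longest run = 2 ✓
GC content: GC 14/22 = 63.6%, outside 43.1–62.0% ✗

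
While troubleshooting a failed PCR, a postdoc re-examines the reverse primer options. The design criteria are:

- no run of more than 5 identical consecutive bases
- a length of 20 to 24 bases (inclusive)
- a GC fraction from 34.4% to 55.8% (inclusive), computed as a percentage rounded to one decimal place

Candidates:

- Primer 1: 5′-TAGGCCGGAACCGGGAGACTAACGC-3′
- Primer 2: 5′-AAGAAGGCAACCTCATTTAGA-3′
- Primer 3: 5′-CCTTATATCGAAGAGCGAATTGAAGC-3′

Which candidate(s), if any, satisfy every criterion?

Primer 1 (25 nt, A=7 T=2 G=9 C=7): longest run = 3 ✓; length 25, outside 20–24 ✗; GC 16/25 = 64.0%, outside 34.4–55.8% ✗ — fails.
Primer 2 (21 nt, A=9 T=4 G=4 C=4): longest run = 3 ✓; length 21 ✓; GC 8/21 = 38.1% ✓ — passes.
Primer 3 (26 nt, A=9 T=6 G=6 C=5): longest run = 2 ✓; length 26, outside 20–24 ✗; GC 11/26 = 42.3% ✓ — fails.

Primer 2 only.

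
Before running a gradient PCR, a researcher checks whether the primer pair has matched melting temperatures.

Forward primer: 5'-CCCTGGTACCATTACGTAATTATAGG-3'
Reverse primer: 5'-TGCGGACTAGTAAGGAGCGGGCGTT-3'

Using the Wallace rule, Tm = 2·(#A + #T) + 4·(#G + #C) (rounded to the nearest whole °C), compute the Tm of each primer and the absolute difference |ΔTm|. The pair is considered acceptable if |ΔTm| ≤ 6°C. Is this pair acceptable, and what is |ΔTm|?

|ΔTm| = 6°C; the pair is acceptable.

Forward: A=7 T=8 G=5 C=6 → Tm = 2·15 + 4·11 = 74°C.
Reverse: A=5 T=5 G=11 C=4 → Tm = 2·10 + 4·15 = 80°C.
|ΔTm| = |74 − 80| = 6°C, ≤ 6°C.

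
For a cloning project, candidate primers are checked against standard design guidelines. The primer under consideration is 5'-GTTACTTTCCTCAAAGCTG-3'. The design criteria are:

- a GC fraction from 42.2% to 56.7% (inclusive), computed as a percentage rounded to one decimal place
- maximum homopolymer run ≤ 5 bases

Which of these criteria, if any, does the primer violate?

Base counts: A=4, T=7, G=3, C=5 (length 19).
GC content: GC 8/19 = 42.1%, outside 42.2–56.7% ✗
homopolymer run: longest run = 3 ✓

Fails: GC content.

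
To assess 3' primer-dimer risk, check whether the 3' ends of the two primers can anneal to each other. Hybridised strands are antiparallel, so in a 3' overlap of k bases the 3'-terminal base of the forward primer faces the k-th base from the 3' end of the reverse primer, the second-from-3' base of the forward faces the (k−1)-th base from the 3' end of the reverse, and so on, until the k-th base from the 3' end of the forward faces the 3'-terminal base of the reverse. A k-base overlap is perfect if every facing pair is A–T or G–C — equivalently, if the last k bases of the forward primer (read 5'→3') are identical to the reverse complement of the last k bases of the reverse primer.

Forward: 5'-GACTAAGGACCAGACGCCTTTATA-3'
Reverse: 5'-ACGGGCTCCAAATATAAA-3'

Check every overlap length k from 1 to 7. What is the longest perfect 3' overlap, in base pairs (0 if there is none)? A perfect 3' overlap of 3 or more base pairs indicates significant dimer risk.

Last 7 bases (5'→3') — forward …CTTTATA, reverse …ATATAAA.
Reverse complement of the reverse primer's last 7 bases: TTTATAT; its first k bases are the reverse complement of the reverse primer's last k bases, so a perfect k-base overlap needs the forward primer's last k bases to equal them.
Comparing (forward last k vs required): k=1: A vs T ✗; k=2: TA vs TT ✗; k=3: ATA vs TTT ✗; k=4: TATA vs TTTA ✗; k=5: TTATA vs TTTAT ✗; k=6: TTTATA vs TTTATA ✓; k=7: CTTTATA vs TTTATAT ✗.
Only k = 6 is perfect, so the longest perfect 3' overlap is 6.

Longest perfect overlap: 6 complementary base pairs; significant dimer risk (threshold 3).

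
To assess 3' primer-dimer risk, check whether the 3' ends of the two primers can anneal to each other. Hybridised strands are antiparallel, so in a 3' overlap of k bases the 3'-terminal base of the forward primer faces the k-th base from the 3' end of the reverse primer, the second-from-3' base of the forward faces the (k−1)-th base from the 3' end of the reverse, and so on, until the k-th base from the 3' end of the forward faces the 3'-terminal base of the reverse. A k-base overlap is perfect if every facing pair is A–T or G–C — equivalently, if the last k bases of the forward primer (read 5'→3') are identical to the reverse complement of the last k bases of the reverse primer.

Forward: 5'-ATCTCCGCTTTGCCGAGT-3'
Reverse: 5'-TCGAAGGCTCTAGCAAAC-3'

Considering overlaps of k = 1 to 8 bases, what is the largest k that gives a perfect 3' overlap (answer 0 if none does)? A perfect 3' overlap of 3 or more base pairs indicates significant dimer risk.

Longest perfect overlap: 2 complementary base pairs; below the dimer-risk threshold (threshold 3).

Last 8 bases (5'→3') — forward …TGCCGAGT, reverse …TAGCAAAC.
Reverse complement of the reverse primer's last 8 bases: GTTTGCTA; its first k bases are the reverse complement of the reverse primer's last k bases, so a perfect k-base overlap needs the forward primer's last k bases to equal them.
Comparing (forward last k vs required): k=1: T vs G ✗; k=2: GT vs GT ✓; k=3: AGT vs GTT ✗; k=4: GAGT vs GTTT ✗; k=5: CGAGT vs GTTTG ✗; k=6: CCGAGT vs GTTTGC ✗; k=7: GCCGAGT vs GTTTGCT ✗; k=8: TGCCGAGT vs GTTTGCTA ✗.
Only k = 2 is perfect, so the longest perfect 3' overlap is 2.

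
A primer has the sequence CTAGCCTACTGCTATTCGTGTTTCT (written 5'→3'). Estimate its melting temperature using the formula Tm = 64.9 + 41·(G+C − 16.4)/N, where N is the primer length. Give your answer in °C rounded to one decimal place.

Base counts: A=3, T=11, G=4, C=7; G+C = 11, N = 25.
Tm = 64.9 + 41·(11 − 16.4)/25 = 64.9 + -221.40/25 = 56.0°C.

56.0°C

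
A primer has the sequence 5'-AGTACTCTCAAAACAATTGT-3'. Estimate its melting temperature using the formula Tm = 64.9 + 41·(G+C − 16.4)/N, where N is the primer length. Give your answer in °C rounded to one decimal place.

Base counts: A=8, T=6, G=2, C=4; G+C = 6, N = 20.
Tm = 64.9 + 41·(6 − 16.4)/20 = 64.9 + -426.40/20 = 43.6°C.

43.6°C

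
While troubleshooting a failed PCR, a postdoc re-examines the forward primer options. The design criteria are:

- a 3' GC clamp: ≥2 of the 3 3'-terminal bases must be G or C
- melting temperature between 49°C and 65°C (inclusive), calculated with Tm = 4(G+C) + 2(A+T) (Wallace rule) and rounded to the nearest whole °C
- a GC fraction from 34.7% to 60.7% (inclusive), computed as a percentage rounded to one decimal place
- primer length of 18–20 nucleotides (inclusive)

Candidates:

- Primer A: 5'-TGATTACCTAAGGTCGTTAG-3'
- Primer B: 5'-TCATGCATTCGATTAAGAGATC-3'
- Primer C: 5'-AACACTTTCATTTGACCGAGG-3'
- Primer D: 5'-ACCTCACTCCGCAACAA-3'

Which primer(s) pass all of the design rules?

Primer A (20 nt, A=5 T=7 G=5 C=3): 3' end TAG has 1 G/C, need ≥2 ✗; Tm = 2·12 + 4·8 = 56°C ✓; GC 8/20 = 40.0% ✓; length 20 ✓ — fails.
Primer B (22 nt, A=7 T=7 G=4 C=4): 3' end ATC has 1 G/C, need ≥2 ✗; Tm = 2·14 + 4·8 = 60°C ✓; GC 8/22 = 36.4% ✓; length 22, outside 18–20 ✗ — fails.
Primer C (21 nt, A=6 T=6 G=4 C=5): 3' end AGG has 2 G/C ✓; Tm = 2·12 + 4·9 = 60°C ✓; GC 9/21 = 42.9% ✓; length 21, outside 18–20 ✗ — fails.
Primer D (17 nt, A=6 T=2 G=1 C=8): 3' end CAA has 1 G/C, need ≥2 ✗; Tm = 2·8 + 4·9 = 52°C ✓; GC 9/17 = 52.9% ✓; length 17, outside 18–20 ✗ — fails.

None of the candidates satisfy all criteria.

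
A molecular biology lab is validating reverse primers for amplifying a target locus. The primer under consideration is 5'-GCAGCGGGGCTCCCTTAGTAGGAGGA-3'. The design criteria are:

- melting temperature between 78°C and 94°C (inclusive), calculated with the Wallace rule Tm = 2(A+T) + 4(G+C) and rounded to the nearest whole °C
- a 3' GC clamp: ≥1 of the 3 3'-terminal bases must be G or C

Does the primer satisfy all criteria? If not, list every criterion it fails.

Base counts: A=5, T=4, G=11, C=6 (length 26).
Tm: Tm = 2·9 + 4·17 = 86°C ✓
GC clamp: 3' end GGA has 2 G/C ✓

Meets all criteria.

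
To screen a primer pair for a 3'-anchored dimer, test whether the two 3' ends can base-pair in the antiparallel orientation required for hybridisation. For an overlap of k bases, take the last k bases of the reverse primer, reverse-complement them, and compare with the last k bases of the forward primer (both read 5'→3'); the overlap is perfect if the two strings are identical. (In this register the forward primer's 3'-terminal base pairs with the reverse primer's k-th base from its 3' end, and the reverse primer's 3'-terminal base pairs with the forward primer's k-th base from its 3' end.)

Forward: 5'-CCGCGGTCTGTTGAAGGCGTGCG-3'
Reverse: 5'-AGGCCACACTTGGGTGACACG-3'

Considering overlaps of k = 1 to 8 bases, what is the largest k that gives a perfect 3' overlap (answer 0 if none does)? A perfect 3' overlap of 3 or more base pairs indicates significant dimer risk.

Last 8 bases (5'→3') — forward …GGCGTGCG, reverse …GTGACACG.
Reverse complement of the reverse primer's last 8 bases: CGTGTCAC; its first k bases are the reverse complement of the reverse primer's last k bases, so a perfect k-base overlap needs the forward primer's last k bases to equal them.
Comparing (forward last k vs required): k=1: G vs C ✗; k=2: CG vs CG ✓; k=3: GCG vs CGT ✗; k=4: TGCG vs CGTG ✗; k=5: GTGCG vs CGTGT ✗; k=6: CGTGCG vs CGTGTC ✗; k=7: GCGTGCG vs CGTGTCA ✗; k=8: GGCGTGCG vs CGTGTCAC ✗.
Only k = 2 is perfect, so the longest perfect 3' overlap is 2.

Longest perfect overlap: 2 complementary base pairs; below the dimer-risk threshold (threshold 3).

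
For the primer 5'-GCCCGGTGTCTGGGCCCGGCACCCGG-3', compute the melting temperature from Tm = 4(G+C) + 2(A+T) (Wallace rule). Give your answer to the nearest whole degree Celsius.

96°C

Base counts: A=1, T=3, G=11, C=11 (length 26).
Tm = 2·(1+3) + 4·(11+11) = 2·4 + 4·22 = 8 + 88 = 96°C.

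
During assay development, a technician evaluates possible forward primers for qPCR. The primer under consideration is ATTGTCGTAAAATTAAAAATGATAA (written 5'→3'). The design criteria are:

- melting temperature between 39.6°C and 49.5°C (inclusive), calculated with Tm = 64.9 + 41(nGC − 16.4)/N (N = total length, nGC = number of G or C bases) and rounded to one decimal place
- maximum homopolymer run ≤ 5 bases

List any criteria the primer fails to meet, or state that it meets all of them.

Meets all criteria.

Base counts: A=13, T=8, G=3, C=1 (length 25).
Tm: Tm = 64.9 + 41·(4 − 16.4)/25 = 44.6°C ✓
homopolymer run: longest run = 5 ✓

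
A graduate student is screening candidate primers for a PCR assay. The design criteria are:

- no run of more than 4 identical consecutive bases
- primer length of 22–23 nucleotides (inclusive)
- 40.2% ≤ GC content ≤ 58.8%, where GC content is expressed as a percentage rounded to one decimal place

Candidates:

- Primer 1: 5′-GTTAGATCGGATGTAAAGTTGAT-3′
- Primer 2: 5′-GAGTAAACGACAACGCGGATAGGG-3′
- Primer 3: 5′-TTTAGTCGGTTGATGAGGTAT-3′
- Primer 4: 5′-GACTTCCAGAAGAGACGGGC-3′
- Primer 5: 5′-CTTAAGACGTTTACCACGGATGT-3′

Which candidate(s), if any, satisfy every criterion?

Primer 5 only.

Primer 1 (23 nt, A=7 T=8 G=7 C=1): longest run = 3 ✓; length 23 ✓; GC 8/23 = 34.8%, outside 40.2–58.8% ✗ — fails.
Primer 2 (24 nt, A=9 T=2 G=9 C=4): longest run = 3 ✓; length 24, outside 22–23 ✗; GC 13/24 = 54.2% ✓ — fails.
Primer 3 (21 nt, A=4 T=9 G=7 C=1): longest run = 3 ✓; length 21, outside 22–23 ✗; GC 8/21 = 38.1%, outside 40.2–58.8% ✗ — fails.
Primer 4 (20 nt, A=6 T=2 G=7 C=5): longest run = 3 ✓; length 20, outside 22–23 ✗; GC 12/20 = 60.0%, outside 40.2–58.8% ✗ — fails.
Primer 5 (23 nt, A=6 T=7 G=5 C=5): longest run = 3 ✓; length 23 ✓; GC 10/23 = 43.5% ✓ — passes.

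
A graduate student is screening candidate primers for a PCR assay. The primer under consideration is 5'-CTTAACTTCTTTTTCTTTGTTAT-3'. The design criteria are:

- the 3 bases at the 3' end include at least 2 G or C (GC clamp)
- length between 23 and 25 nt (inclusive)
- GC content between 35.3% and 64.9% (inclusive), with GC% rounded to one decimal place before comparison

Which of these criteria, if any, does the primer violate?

Base counts: A=3, T=15, G=1, C=4 (length 23).
GC clamp: 3' end TAT has 0 G/C, need ≥2 ✗
length: length 23 ✓
GC content: GC 5/23 = 21.7%, outside 35.3–64.9% ✗

Fails: GC clamp, GC content.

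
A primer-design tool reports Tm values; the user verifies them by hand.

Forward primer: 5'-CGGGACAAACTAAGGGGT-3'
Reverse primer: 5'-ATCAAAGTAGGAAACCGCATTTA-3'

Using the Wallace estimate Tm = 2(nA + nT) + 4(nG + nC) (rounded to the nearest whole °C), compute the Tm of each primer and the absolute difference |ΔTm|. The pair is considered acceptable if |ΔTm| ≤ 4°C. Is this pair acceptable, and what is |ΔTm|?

Forward: A=6 T=2 G=7 C=3 → Tm = 2·8 + 4·10 = 56°C.
Reverse: A=10 T=5 G=4 C=4 → Tm = 2·15 + 4·8 = 62°C.
|ΔTm| = |56 − 62| = 6°C, > 4°C.

|ΔTm| = 6°C; the pair is not acceptable.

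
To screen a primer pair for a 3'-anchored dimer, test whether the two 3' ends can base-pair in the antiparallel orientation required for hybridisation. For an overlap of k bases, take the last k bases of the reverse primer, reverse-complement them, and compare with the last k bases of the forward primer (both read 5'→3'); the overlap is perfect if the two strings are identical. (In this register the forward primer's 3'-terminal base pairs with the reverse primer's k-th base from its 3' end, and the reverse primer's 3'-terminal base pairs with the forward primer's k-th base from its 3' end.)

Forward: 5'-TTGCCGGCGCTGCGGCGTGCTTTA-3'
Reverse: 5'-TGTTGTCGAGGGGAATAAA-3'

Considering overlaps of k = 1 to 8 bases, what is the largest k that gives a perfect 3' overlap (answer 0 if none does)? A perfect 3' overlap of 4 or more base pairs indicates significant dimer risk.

Last 8 bases (5'→3') — forward …GTGCTTTA, reverse …GGAATAAA.
Reverse complement of the reverse primer's last 8 bases: TTTATTCC; its first k bases are the reverse complement of the reverse primer's last k bases, so a perfect k-base overlap needs the forward primer's last k bases to equal them.
Comparing (forward last k vs required): k=1: A vs T ✗; k=2: TA vs TT ✗; k=3: TTA vs TTT ✗; k=4: TTTA vs TTTA ✓; k=5: CTTTA vs TTTAT ✗; k=6: GCTTTA vs TTTATT ✗; k=7: TGCTTTA vs TTTATTC ✗; k=8: GTGCTTTA vs TTTATTCC ✗.
Only k = 4 is perfect, so the longest perfect 3' overlap is 4.

Longest perfect overlap: 4 complementary base pairs; significant dimer risk (threshold 4).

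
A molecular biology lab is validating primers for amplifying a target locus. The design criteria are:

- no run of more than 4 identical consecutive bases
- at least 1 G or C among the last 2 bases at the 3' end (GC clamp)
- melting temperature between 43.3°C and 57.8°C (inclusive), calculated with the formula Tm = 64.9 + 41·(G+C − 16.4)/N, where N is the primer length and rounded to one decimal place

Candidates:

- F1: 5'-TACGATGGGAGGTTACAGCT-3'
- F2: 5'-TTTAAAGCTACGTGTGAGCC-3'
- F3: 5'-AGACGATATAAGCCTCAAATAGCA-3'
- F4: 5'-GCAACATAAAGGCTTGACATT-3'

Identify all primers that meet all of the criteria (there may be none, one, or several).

F1 (20 nt, A=5 T=5 G=7 C=3): longest run = 3 ✓; 3' end CT has 1 G/C ✓; Tm = 64.9 + 41·(10 − 16.4)/20 = 51.8°C ✓ — passes.
F2 (20 nt, A=5 T=6 G=5 C=4): longest run = 3 ✓; 3' end CC has 2 G/C ✓; Tm = 64.9 + 41·(9 − 16.4)/20 = 49.7°C ✓ — passes.
F3 (24 nt, A=11 T=4 G=4 C=5): longest run = 3 ✓; 3' end CA has 1 G/C ✓; Tm = 64.9 + 41·(9 − 16.4)/24 = 52.3°C ✓ — passes.
F4 (21 nt, A=8 T=5 G=4 C=4): longest run = 3 ✓; 3' end TT has 0 G/C, need ≥1 ✗; Tm = 64.9 + 41·(8 − 16.4)/21 = 48.5°C ✓ — fails.

F1, F2 and F3.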